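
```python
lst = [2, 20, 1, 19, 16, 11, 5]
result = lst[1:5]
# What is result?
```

lst has length 7. The slice lst[1:5] selects indices [1, 2, 3, 4] (1->20, 2->1, 3->19, 4->16), giving [20, 1, 19, 16].

[20, 1, 19, 16]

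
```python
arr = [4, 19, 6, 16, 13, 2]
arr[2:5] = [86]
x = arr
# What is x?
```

arr starts as [4, 19, 6, 16, 13, 2] (length 6). The slice arr[2:5] covers indices [2, 3, 4] with values [6, 16, 13]. Replacing that slice with [86] (different length) produces [4, 19, 86, 2].

[4, 19, 86, 2]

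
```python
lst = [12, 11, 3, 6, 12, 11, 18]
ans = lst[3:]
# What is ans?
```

lst has length 7. The slice lst[3:] selects indices [3, 4, 5, 6] (3->6, 4->12, 5->11, 6->18), giving [6, 12, 11, 18].

[6, 12, 11, 18]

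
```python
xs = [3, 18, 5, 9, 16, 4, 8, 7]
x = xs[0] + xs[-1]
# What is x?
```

xs has length 8. xs[0] = 3.
xs has length 8. Negative index -1 maps to positive index 8 + (-1) = 7. xs[7] = 7.
Sum: 3 + 7 = 10.

10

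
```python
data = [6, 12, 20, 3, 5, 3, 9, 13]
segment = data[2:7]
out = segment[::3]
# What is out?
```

data has length 8. The slice data[2:7] selects indices [2, 3, 4, 5, 6] (2->20, 3->3, 4->5, 5->3, 6->9), giving [20, 3, 5, 3, 9]. So segment = [20, 3, 5, 3, 9]. segment has length 5. The slice segment[::3] selects indices [0, 3] (0->20, 3->3), giving [20, 3].

[20, 3]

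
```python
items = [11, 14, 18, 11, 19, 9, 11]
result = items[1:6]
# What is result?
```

items has length 7. The slice items[1:6] selects indices [1, 2, 3, 4, 5] (1->14, 2->18, 3->11, 4->19, 5->9), giving [14, 18, 11, 19, 9].

[14, 18, 11, 19, 9]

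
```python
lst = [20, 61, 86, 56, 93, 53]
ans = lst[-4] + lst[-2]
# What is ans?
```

lst has length 6. Negative index -4 maps to positive index 6 + (-4) = 2. lst[2] = 86.
lst has length 6. Negative index -2 maps to positive index 6 + (-2) = 4. lst[4] = 93.
Sum: 86 + 93 = 179.

179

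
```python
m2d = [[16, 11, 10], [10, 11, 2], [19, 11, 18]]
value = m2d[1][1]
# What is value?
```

m2d[1] = [10, 11, 2]. Taking column 1 of that row yields 11.

11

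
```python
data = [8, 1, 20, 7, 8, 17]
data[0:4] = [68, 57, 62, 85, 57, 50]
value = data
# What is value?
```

data starts as [8, 1, 20, 7, 8, 17] (length 6). The slice data[0:4] covers indices [0, 1, 2, 3] with values [8, 1, 20, 7]. Replacing that slice with [68, 57, 62, 85, 57, 50] (different length) produces [68, 57, 62, 85, 57, 50, 8, 17].

[68, 57, 62, 85, 57, 50, 8, 17]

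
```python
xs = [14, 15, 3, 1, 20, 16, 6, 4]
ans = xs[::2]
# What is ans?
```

xs has length 8. The slice xs[::2] selects indices [0, 2, 4, 6] (0->14, 2->3, 4->20, 6->6), giving [14, 3, 20, 6].

[14, 3, 20, 6]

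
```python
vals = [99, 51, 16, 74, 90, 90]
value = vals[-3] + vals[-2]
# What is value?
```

vals has length 6. Negative index -3 maps to positive index 6 + (-3) = 3. vals[3] = 74.
vals has length 6. Negative index -2 maps to positive index 6 + (-2) = 4. vals[4] = 90.
Sum: 74 + 90 = 164.

164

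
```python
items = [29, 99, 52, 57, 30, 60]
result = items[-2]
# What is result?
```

items has length 6. Negative index -2 maps to positive index 6 + (-2) = 4. items[4] = 30.

30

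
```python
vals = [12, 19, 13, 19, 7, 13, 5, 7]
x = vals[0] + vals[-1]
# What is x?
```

vals has length 8. vals[0] = 12.
vals has length 8. Negative index -1 maps to positive index 8 + (-1) = 7. vals[7] = 7.
Sum: 12 + 7 = 19.

19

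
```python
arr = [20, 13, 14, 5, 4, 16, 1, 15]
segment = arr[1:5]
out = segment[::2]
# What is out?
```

arr has length 8. The slice arr[1:5] selects indices [1, 2, 3, 4] (1->13, 2->14, 3->5, 4->4), giving [13, 14, 5, 4]. So segment = [13, 14, 5, 4]. segment has length 4. The slice segment[::2] selects indices [0, 2] (0->13, 2->5), giving [13, 5].

[13, 5]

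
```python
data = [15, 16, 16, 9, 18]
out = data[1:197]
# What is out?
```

data has length 5. The slice data[1:197] selects indices [1, 2, 3, 4] (1->16, 2->16, 3->9, 4->18), giving [16, 16, 9, 18].

[16, 16, 9, 18]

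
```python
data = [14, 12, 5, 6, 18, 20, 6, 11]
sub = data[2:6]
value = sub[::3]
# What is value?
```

data has length 8. The slice data[2:6] selects indices [2, 3, 4, 5] (2->5, 3->6, 4->18, 5->20), giving [5, 6, 18, 20]. So sub = [5, 6, 18, 20]. sub has length 4. The slice sub[::3] selects indices [0, 3] (0->5, 3->20), giving [5, 20].

[5, 20]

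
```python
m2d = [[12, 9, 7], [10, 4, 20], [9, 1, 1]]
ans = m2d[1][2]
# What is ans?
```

m2d[1] = [10, 4, 20]. Taking column 2 of that row yields 20.

20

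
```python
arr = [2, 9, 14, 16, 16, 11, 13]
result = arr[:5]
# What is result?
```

arr has length 7. The slice arr[:5] selects indices [0, 1, 2, 3, 4] (0->2, 1->9, 2->14, 3->16, 4->16), giving [2, 9, 14, 16, 16].

[2, 9, 14, 16, 16]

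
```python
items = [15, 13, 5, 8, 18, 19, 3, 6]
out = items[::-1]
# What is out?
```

items has length 8. The slice items[::-1] selects indices [7, 6, 5, 4, 3, 2, 1, 0] (7->6, 6->3, 5->19, 4->18, 3->8, 2->5, 1->13, 0->15), giving [6, 3, 19, 18, 8, 5, 13, 15].

[6, 3, 19, 18, 8, 5, 13, 15]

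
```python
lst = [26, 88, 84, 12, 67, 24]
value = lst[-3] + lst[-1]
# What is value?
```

lst has length 6. Negative index -3 maps to positive index 6 + (-3) = 3. lst[3] = 12.
lst has length 6. Negative index -1 maps to positive index 6 + (-1) = 5. lst[5] = 24.
Sum: 12 + 24 = 36.

36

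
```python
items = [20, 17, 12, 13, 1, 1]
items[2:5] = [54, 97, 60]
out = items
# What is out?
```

items starts as [20, 17, 12, 13, 1, 1] (length 6). The slice items[2:5] covers indices [2, 3, 4] with values [12, 13, 1]. Replacing that slice with [54, 97, 60] (same length) produces [20, 17, 54, 97, 60, 1].

[20, 17, 54, 97, 60, 1]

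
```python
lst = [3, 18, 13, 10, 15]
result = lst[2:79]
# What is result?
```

lst has length 5. The slice lst[2:79] selects indices [2, 3, 4] (2->13, 3->10, 4->15), giving [13, 10, 15].

[13, 10, 15]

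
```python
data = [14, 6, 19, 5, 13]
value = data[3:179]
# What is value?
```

data has length 5. The slice data[3:179] selects indices [3, 4] (3->5, 4->13), giving [5, 13].

[5, 13]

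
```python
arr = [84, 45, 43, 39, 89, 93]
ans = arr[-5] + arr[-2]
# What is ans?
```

arr has length 6. Negative index -5 maps to positive index 6 + (-5) = 1. arr[1] = 45.
arr has length 6. Negative index -2 maps to positive index 6 + (-2) = 4. arr[4] = 89.
Sum: 45 + 89 = 134.

134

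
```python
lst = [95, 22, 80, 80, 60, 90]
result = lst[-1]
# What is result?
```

lst has length 6. Negative index -1 maps to positive index 6 + (-1) = 5. lst[5] = 90.

90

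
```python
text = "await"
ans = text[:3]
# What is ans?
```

text has length 5. The slice text[:3] selects indices [0, 1, 2] (0->'a', 1->'w', 2->'a'), giving 'awa'.

'awa'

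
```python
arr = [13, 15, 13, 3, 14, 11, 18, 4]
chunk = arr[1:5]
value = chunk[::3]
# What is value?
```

arr has length 8. The slice arr[1:5] selects indices [1, 2, 3, 4] (1->15, 2->13, 3->3, 4->14), giving [15, 13, 3, 14]. So chunk = [15, 13, 3, 14]. chunk has length 4. The slice chunk[::3] selects indices [0, 3] (0->15, 3->14), giving [15, 14].

[15, 14]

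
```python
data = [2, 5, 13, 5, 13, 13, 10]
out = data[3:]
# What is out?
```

data has length 7. The slice data[3:] selects indices [3, 4, 5, 6] (3->5, 4->13, 5->13, 6->10), giving [5, 13, 13, 10].

[5, 13, 13, 10]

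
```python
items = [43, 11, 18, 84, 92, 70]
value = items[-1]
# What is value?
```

items has length 6. Negative index -1 maps to positive index 6 + (-1) = 5. items[5] = 70.

70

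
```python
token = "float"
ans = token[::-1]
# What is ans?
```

token has length 5. The slice token[::-1] selects indices [4, 3, 2, 1, 0] (4->'t', 3->'a', 2->'o', 1->'l', 0->'f'), giving 'taolf'.

'taolf'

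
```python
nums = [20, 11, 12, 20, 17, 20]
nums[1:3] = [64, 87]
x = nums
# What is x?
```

nums starts as [20, 11, 12, 20, 17, 20] (length 6). The slice nums[1:3] covers indices [1, 2] with values [11, 12]. Replacing that slice with [64, 87] (same length) produces [20, 64, 87, 20, 17, 20].

[20, 64, 87, 20, 17, 20]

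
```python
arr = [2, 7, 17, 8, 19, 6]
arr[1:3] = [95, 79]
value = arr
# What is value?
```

arr starts as [2, 7, 17, 8, 19, 6] (length 6). The slice arr[1:3] covers indices [1, 2] with values [7, 17]. Replacing that slice with [95, 79] (same length) produces [2, 95, 79, 8, 19, 6].

[2, 95, 79, 8, 19, 6]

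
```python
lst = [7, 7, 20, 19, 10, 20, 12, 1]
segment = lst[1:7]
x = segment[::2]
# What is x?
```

lst has length 8. The slice lst[1:7] selects indices [1, 2, 3, 4, 5, 6] (1->7, 2->20, 3->19, 4->10, 5->20, 6->12), giving [7, 20, 19, 10, 20, 12]. So segment = [7, 20, 19, 10, 20, 12]. segment has length 6. The slice segment[::2] selects indices [0, 2, 4] (0->7, 2->19, 4->20), giving [7, 19, 20].

[7, 19, 20]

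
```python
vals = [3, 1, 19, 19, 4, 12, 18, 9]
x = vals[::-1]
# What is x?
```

vals has length 8. The slice vals[::-1] selects indices [7, 6, 5, 4, 3, 2, 1, 0] (7->9, 6->18, 5->12, 4->4, 3->19, 2->19, 1->1, 0->3), giving [9, 18, 12, 4, 19, 19, 1, 3].

[9, 18, 12, 4, 19, 19, 1, 3]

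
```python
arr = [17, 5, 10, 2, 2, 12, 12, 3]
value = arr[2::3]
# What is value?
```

arr has length 8. The slice arr[2::3] selects indices [2, 5] (2->10, 5->12), giving [10, 12].

[10, 12]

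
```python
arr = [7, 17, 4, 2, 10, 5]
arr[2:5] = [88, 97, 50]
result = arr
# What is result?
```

arr starts as [7, 17, 4, 2, 10, 5] (length 6). The slice arr[2:5] covers indices [2, 3, 4] with values [4, 2, 10]. Replacing that slice with [88, 97, 50] (same length) produces [7, 17, 88, 97, 50, 5].

[7, 17, 88, 97, 50, 5]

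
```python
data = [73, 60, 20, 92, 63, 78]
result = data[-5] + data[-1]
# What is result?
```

data has length 6. Negative index -5 maps to positive index 6 + (-5) = 1. data[1] = 60.
data has length 6. Negative index -1 maps to positive index 6 + (-1) = 5. data[5] = 78.
Sum: 60 + 78 = 138.

138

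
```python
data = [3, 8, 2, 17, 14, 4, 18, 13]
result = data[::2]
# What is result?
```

data has length 8. The slice data[::2] selects indices [0, 2, 4, 6] (0->3, 2->2, 4->14, 6->18), giving [3, 2, 14, 18].

[3, 2, 14, 18]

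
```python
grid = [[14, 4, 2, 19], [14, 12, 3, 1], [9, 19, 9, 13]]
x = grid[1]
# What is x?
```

grid has 3 rows. Row 1 is [14, 12, 3, 1].

[14, 12, 3, 1]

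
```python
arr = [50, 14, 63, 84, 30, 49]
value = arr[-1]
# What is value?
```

arr has length 6. Negative index -1 maps to positive index 6 + (-1) = 5. arr[5] = 49.

49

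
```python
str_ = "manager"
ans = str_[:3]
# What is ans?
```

str_ has length 7. The slice str_[:3] selects indices [0, 1, 2] (0->'m', 1->'a', 2->'n'), giving 'man'.

'man'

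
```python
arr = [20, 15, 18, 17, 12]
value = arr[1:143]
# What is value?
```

arr has length 5. The slice arr[1:143] selects indices [1, 2, 3, 4] (1->15, 2->18, 3->17, 4->12), giving [15, 18, 17, 12].

[15, 18, 17, 12]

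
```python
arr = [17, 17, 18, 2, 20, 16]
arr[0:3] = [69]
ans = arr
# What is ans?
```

arr starts as [17, 17, 18, 2, 20, 16] (length 6). The slice arr[0:3] covers indices [0, 1, 2] with values [17, 17, 18]. Replacing that slice with [69] (different length) produces [69, 2, 20, 16].

[69, 2, 20, 16]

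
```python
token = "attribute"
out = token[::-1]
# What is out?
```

token has length 9. The slice token[::-1] selects indices [8, 7, 6, 5, 4, 3, 2, 1, 0] (8->'e', 7->'t', 6->'u', 5->'b', 4->'i', 3->'r', 2->'t', 1->'t', 0->'a'), giving 'etubirtta'.

'etubirtta'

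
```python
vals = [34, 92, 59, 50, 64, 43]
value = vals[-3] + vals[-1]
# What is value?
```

vals has length 6. Negative index -3 maps to positive index 6 + (-3) = 3. vals[3] = 50.
vals has length 6. Negative index -1 maps to positive index 6 + (-1) = 5. vals[5] = 43.
Sum: 50 + 43 = 93.

93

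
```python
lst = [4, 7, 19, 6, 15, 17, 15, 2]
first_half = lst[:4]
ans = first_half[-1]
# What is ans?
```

lst has length 8. The slice lst[:4] selects indices [0, 1, 2, 3] (0->4, 1->7, 2->19, 3->6), giving [4, 7, 19, 6]. So first_half = [4, 7, 19, 6]. Then first_half[-1] = 6.

6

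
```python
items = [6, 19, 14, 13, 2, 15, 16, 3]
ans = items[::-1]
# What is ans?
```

items has length 8. The slice items[::-1] selects indices [7, 6, 5, 4, 3, 2, 1, 0] (7->3, 6->16, 5->15, 4->2, 3->13, 2->14, 1->19, 0->6), giving [3, 16, 15, 2, 13, 14, 19, 6].

[3, 16, 15, 2, 13, 14, 19, 6]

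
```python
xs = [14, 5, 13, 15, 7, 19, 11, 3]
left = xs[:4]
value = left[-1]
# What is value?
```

xs has length 8. The slice xs[:4] selects indices [0, 1, 2, 3] (0->14, 1->5, 2->13, 3->15), giving [14, 5, 13, 15]. So left = [14, 5, 13, 15]. Then left[-1] = 15.

15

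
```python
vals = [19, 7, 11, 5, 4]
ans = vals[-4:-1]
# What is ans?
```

vals has length 5. The slice vals[-4:-1] selects indices [1, 2, 3] (1->7, 2->11, 3->5), giving [7, 11, 5].

[7, 11, 5]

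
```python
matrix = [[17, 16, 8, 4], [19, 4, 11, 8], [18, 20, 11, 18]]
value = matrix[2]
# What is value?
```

matrix has 3 rows. Row 2 is [18, 20, 11, 18].

[18, 20, 11, 18]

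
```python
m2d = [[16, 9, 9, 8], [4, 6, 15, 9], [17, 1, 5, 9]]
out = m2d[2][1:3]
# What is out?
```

m2d[2] = [17, 1, 5, 9]. m2d[2] has length 4. The slice m2d[2][1:3] selects indices [1, 2] (1->1, 2->5), giving [1, 5].

[1, 5]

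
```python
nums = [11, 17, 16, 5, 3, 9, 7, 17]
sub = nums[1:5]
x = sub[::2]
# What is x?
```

nums has length 8. The slice nums[1:5] selects indices [1, 2, 3, 4] (1->17, 2->16, 3->5, 4->3), giving [17, 16, 5, 3]. So sub = [17, 16, 5, 3]. sub has length 4. The slice sub[::2] selects indices [0, 2] (0->17, 2->5), giving [17, 5].

[17, 5]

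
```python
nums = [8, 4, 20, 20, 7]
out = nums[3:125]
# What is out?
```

nums has length 5. The slice nums[3:125] selects indices [3, 4] (3->20, 4->7), giving [20, 7].

[20, 7]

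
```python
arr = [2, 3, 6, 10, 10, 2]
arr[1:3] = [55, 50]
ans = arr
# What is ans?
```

arr starts as [2, 3, 6, 10, 10, 2] (length 6). The slice arr[1:3] covers indices [1, 2] with values [3, 6]. Replacing that slice with [55, 50] (same length) produces [2, 55, 50, 10, 10, 2].

[2, 55, 50, 10, 10, 2]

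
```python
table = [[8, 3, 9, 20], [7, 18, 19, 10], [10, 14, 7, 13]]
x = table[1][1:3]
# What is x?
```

table[1] = [7, 18, 19, 10]. table[1] has length 4. The slice table[1][1:3] selects indices [1, 2] (1->18, 2->19), giving [18, 19].

[18, 19]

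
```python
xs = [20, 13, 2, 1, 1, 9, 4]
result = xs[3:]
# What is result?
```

xs has length 7. The slice xs[3:] selects indices [3, 4, 5, 6] (3->1, 4->1, 5->9, 6->4), giving [1, 1, 9, 4].

[1, 1, 9, 4]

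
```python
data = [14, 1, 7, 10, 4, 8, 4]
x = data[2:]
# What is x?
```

data has length 7. The slice data[2:] selects indices [2, 3, 4, 5, 6] (2->7, 3->10, 4->4, 5->8, 6->4), giving [7, 10, 4, 8, 4].

[7, 10, 4, 8, 4]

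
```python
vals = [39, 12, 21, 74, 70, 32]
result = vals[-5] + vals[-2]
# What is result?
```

vals has length 6. Negative index -5 maps to positive index 6 + (-5) = 1. vals[1] = 12.
vals has length 6. Negative index -2 maps to positive index 6 + (-2) = 4. vals[4] = 70.
Sum: 12 + 70 = 82.

82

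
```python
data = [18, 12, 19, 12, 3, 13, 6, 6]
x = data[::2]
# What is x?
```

data has length 8. The slice data[::2] selects indices [0, 2, 4, 6] (0->18, 2->19, 4->3, 6->6), giving [18, 19, 3, 6].

[18, 19, 3, 6]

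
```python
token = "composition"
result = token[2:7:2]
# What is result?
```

token has length 11. The slice token[2:7:2] selects indices [2, 4, 6] (2->'m', 4->'o', 6->'i'), giving 'moi'.

'moi'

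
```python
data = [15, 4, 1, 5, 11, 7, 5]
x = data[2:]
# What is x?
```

data has length 7. The slice data[2:] selects indices [2, 3, 4, 5, 6] (2->1, 3->5, 4->11, 5->7, 6->5), giving [1, 5, 11, 7, 5].

[1, 5, 11, 7, 5]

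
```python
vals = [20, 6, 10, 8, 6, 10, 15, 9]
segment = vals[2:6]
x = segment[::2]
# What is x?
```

vals has length 8. The slice vals[2:6] selects indices [2, 3, 4, 5] (2->10, 3->8, 4->6, 5->10), giving [10, 8, 6, 10]. So segment = [10, 8, 6, 10]. segment has length 4. The slice segment[::2] selects indices [0, 2] (0->10, 2->6), giving [10, 6].

[10, 6]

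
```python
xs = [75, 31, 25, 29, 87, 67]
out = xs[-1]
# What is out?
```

xs has length 6. Negative index -1 maps to positive index 6 + (-1) = 5. xs[5] = 67.

67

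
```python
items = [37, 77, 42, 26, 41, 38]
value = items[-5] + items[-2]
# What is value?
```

items has length 6. Negative index -5 maps to positive index 6 + (-5) = 1. items[1] = 77.
items has length 6. Negative index -2 maps to positive index 6 + (-2) = 4. items[4] = 41.
Sum: 77 + 41 = 118.

118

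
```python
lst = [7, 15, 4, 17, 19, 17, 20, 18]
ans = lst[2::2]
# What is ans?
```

lst has length 8. The slice lst[2::2] selects indices [2, 4, 6] (2->4, 4->19, 6->20), giving [4, 19, 20].

[4, 19, 20]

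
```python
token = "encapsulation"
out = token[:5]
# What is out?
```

token has length 13. The slice token[:5] selects indices [0, 1, 2, 3, 4] (0->'e', 1->'n', 2->'c', 3->'a', 4->'p'), giving 'encap'.

'encap'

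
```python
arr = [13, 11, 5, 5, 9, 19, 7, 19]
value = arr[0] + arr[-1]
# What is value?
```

arr has length 8. arr[0] = 13.
arr has length 8. Negative index -1 maps to positive index 8 + (-1) = 7. arr[7] = 19.
Sum: 13 + 19 = 32.

32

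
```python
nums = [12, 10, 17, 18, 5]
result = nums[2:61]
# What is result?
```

nums has length 5. The slice nums[2:61] selects indices [2, 3, 4] (2->17, 3->18, 4->5), giving [17, 18, 5].

[17, 18, 5]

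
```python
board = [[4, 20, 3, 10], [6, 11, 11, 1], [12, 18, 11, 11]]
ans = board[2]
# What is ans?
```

board has 3 rows. Row 2 is [12, 18, 11, 11].

[12, 18, 11, 11]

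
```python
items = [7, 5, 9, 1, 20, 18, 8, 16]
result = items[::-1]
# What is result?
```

items has length 8. The slice items[::-1] selects indices [7, 6, 5, 4, 3, 2, 1, 0] (7->16, 6->8, 5->18, 4->20, 3->1, 2->9, 1->5, 0->7), giving [16, 8, 18, 20, 1, 9, 5, 7].

[16, 8, 18, 20, 1, 9, 5, 7]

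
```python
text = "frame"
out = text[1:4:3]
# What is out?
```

text has length 5. The slice text[1:4:3] selects indices [1] (1->'r'), giving 'r'.

'r'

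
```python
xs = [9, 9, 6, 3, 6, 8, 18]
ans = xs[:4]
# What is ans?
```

xs has length 7. The slice xs[:4] selects indices [0, 1, 2, 3] (0->9, 1->9, 2->6, 3->3), giving [9, 9, 6, 3].

[9, 9, 6, 3]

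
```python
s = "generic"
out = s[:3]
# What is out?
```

s has length 7. The slice s[:3] selects indices [0, 1, 2] (0->'g', 1->'e', 2->'n'), giving 'gen'.

'gen'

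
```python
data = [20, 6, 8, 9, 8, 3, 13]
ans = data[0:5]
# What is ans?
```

data has length 7. The slice data[0:5] selects indices [0, 1, 2, 3, 4] (0->20, 1->6, 2->8, 3->9, 4->8), giving [20, 6, 8, 9, 8].

[20, 6, 8, 9, 8]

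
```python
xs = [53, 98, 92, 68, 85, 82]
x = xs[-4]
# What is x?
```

xs has length 6. Negative index -4 maps to positive index 6 + (-4) = 2. xs[2] = 92.

92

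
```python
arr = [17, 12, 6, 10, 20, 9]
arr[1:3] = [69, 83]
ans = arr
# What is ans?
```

arr starts as [17, 12, 6, 10, 20, 9] (length 6). The slice arr[1:3] covers indices [1, 2] with values [12, 6]. Replacing that slice with [69, 83] (same length) produces [17, 69, 83, 10, 20, 9].

[17, 69, 83, 10, 20, 9]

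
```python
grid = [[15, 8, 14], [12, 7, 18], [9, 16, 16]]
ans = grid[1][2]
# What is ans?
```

grid[1] = [12, 7, 18]. Taking column 2 of that row yields 18.

18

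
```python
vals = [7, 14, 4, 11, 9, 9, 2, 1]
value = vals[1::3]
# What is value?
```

vals has length 8. The slice vals[1::3] selects indices [1, 4, 7] (1->14, 4->9, 7->1), giving [14, 9, 1].

[14, 9, 1]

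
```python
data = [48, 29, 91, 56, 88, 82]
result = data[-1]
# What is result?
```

data has length 6. Negative index -1 maps to positive index 6 + (-1) = 5. data[5] = 82.

82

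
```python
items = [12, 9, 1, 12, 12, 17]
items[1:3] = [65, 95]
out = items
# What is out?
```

items starts as [12, 9, 1, 12, 12, 17] (length 6). The slice items[1:3] covers indices [1, 2] with values [9, 1]. Replacing that slice with [65, 95] (same length) produces [12, 65, 95, 12, 12, 17].

[12, 65, 95, 12, 12, 17]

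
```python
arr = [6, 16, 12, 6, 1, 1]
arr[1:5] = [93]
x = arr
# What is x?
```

arr starts as [6, 16, 12, 6, 1, 1] (length 6). The slice arr[1:5] covers indices [1, 2, 3, 4] with values [16, 12, 6, 1]. Replacing that slice with [93] (different length) produces [6, 93, 1].

[6, 93, 1]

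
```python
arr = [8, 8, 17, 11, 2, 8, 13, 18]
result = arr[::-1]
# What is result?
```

arr has length 8. The slice arr[::-1] selects indices [7, 6, 5, 4, 3, 2, 1, 0] (7->18, 6->13, 5->8, 4->2, 3->11, 2->17, 1->8, 0->8), giving [18, 13, 8, 2, 11, 17, 8, 8].

[18, 13, 8, 2, 11, 17, 8, 8]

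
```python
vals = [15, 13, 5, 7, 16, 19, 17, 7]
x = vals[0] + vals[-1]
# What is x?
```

vals has length 8. vals[0] = 15.
vals has length 8. Negative index -1 maps to positive index 8 + (-1) = 7. vals[7] = 7.
Sum: 15 + 7 = 22.

22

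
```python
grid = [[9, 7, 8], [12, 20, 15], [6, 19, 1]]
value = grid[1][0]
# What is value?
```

grid[1] = [12, 20, 15]. Taking column 0 of that row yields 12.

12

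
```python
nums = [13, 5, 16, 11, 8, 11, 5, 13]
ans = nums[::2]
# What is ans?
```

nums has length 8. The slice nums[::2] selects indices [0, 2, 4, 6] (0->13, 2->16, 4->8, 6->5), giving [13, 16, 8, 5].

[13, 16, 8, 5]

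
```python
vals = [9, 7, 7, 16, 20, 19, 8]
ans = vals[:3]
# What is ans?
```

vals has length 7. The slice vals[:3] selects indices [0, 1, 2] (0->9, 1->7, 2->7), giving [9, 7, 7].

[9, 7, 7]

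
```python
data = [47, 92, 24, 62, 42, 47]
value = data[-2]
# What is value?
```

data has length 6. Negative index -2 maps to positive index 6 + (-2) = 4. data[4] = 42.

42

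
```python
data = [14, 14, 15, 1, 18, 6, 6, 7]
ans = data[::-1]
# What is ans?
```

data has length 8. The slice data[::-1] selects indices [7, 6, 5, 4, 3, 2, 1, 0] (7->7, 6->6, 5->6, 4->18, 3->1, 2->15, 1->14, 0->14), giving [7, 6, 6, 18, 1, 15, 14, 14].

[7, 6, 6, 18, 1, 15, 14, 14]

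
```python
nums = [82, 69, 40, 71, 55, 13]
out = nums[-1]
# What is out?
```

nums has length 6. Negative index -1 maps to positive index 6 + (-1) = 5. nums[5] = 13.

13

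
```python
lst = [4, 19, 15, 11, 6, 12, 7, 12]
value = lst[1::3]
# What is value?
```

lst has length 8. The slice lst[1::3] selects indices [1, 4, 7] (1->19, 4->6, 7->12), giving [19, 6, 12].

[19, 6, 12]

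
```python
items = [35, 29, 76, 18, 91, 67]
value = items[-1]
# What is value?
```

items has length 6. Negative index -1 maps to positive index 6 + (-1) = 5. items[5] = 67.

67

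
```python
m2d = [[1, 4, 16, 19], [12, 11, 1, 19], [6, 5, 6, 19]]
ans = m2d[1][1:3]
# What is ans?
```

m2d[1] = [12, 11, 1, 19]. m2d[1] has length 4. The slice m2d[1][1:3] selects indices [1, 2] (1->11, 2->1), giving [11, 1].

[11, 1]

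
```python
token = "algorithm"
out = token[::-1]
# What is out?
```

token has length 9. The slice token[::-1] selects indices [8, 7, 6, 5, 4, 3, 2, 1, 0] (8->'m', 7->'h', 6->'t', 5->'i', 4->'r', 3->'o', 2->'g', 1->'l', 0->'a'), giving 'mhtirogla'.

'mhtirogla'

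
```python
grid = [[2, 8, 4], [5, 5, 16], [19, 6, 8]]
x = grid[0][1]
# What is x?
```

grid[0] = [2, 8, 4]. Taking column 1 of that row yields 8.

8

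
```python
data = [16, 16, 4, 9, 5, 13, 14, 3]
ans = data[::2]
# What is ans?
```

data has length 8. The slice data[::2] selects indices [0, 2, 4, 6] (0->16, 2->4, 4->5, 6->14), giving [16, 4, 5, 14].

[16, 4, 5, 14]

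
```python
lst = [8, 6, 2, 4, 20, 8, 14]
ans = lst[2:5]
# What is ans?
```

lst has length 7. The slice lst[2:5] selects indices [2, 3, 4] (2->2, 3->4, 4->20), giving [2, 4, 20].

[2, 4, 20]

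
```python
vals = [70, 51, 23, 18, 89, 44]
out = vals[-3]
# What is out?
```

vals has length 6. Negative index -3 maps to positive index 6 + (-3) = 3. vals[3] = 18.

18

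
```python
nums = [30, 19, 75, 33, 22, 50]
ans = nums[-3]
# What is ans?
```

nums has length 6. Negative index -3 maps to positive index 6 + (-3) = 3. nums[3] = 33.

33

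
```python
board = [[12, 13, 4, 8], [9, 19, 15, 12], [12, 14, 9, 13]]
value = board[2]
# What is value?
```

board has 3 rows. Row 2 is [12, 14, 9, 13].

[12, 14, 9, 13]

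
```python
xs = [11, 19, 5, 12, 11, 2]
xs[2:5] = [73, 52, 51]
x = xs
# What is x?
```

xs starts as [11, 19, 5, 12, 11, 2] (length 6). The slice xs[2:5] covers indices [2, 3, 4] with values [5, 12, 11]. Replacing that slice with [73, 52, 51] (same length) produces [11, 19, 73, 52, 51, 2].

[11, 19, 73, 52, 51, 2]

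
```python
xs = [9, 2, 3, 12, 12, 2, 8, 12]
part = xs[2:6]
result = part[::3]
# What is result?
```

xs has length 8. The slice xs[2:6] selects indices [2, 3, 4, 5] (2->3, 3->12, 4->12, 5->2), giving [3, 12, 12, 2]. So part = [3, 12, 12, 2]. part has length 4. The slice part[::3] selects indices [0, 3] (0->3, 3->2), giving [3, 2].

[3, 2]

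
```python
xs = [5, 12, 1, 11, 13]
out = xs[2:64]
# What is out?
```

xs has length 5. The slice xs[2:64] selects indices [2, 3, 4] (2->1, 3->11, 4->13), giving [1, 11, 13].

[1, 11, 13]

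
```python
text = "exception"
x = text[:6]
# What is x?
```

text has length 9. The slice text[:6] selects indices [0, 1, 2, 3, 4, 5] (0->'e', 1->'x', 2->'c', 3->'e', 4->'p', 5->'t'), giving 'except'.

'except'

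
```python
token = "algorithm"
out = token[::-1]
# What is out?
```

token has length 9. The slice token[::-1] selects indices [8, 7, 6, 5, 4, 3, 2, 1, 0] (8->'m', 7->'h', 6->'t', 5->'i', 4->'r', 3->'o', 2->'g', 1->'l', 0->'a'), giving 'mhtirogla'.

'mhtirogla'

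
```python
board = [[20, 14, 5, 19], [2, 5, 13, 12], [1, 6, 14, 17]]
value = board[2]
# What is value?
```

board has 3 rows. Row 2 is [1, 6, 14, 17].

[1, 6, 14, 17]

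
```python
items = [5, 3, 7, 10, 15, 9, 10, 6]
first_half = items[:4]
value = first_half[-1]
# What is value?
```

items has length 8. The slice items[:4] selects indices [0, 1, 2, 3] (0->5, 1->3, 2->7, 3->10), giving [5, 3, 7, 10]. So first_half = [5, 3, 7, 10]. Then first_half[-1] = 10.

10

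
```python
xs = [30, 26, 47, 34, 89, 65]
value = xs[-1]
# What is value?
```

xs has length 6. Negative index -1 maps to positive index 6 + (-1) = 5. xs[5] = 65.

65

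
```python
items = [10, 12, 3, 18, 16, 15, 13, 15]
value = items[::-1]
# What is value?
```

items has length 8. The slice items[::-1] selects indices [7, 6, 5, 4, 3, 2, 1, 0] (7->15, 6->13, 5->15, 4->16, 3->18, 2->3, 1->12, 0->10), giving [15, 13, 15, 16, 18, 3, 12, 10].

[15, 13, 15, 16, 18, 3, 12, 10]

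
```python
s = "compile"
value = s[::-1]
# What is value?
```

s has length 7. The slice s[::-1] selects indices [6, 5, 4, 3, 2, 1, 0] (6->'e', 5->'l', 4->'i', 3->'p', 2->'m', 1->'o', 0->'c'), giving 'elipmoc'.

'elipmoc'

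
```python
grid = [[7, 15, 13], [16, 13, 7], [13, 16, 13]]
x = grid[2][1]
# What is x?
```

grid[2] = [13, 16, 13]. Taking column 1 of that row yields 16.

16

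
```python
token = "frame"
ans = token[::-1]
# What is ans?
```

token has length 5. The slice token[::-1] selects indices [4, 3, 2, 1, 0] (4->'e', 3->'m', 2->'a', 1->'r', 0->'f'), giving 'emarf'.

'emarf'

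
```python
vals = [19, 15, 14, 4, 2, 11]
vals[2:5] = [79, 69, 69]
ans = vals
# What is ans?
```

vals starts as [19, 15, 14, 4, 2, 11] (length 6). The slice vals[2:5] covers indices [2, 3, 4] with values [14, 4, 2]. Replacing that slice with [79, 69, 69] (same length) produces [19, 15, 79, 69, 69, 11].

[19, 15, 79, 69, 69, 11]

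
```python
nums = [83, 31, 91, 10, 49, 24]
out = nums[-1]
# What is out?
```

nums has length 6. Negative index -1 maps to positive index 6 + (-1) = 5. nums[5] = 24.

24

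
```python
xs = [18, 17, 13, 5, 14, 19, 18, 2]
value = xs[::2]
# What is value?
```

xs has length 8. The slice xs[::2] selects indices [0, 2, 4, 6] (0->18, 2->13, 4->14, 6->18), giving [18, 13, 14, 18].

[18, 13, 14, 18]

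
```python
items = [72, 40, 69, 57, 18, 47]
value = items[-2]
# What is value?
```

items has length 6. Negative index -2 maps to positive index 6 + (-2) = 4. items[4] = 18.

18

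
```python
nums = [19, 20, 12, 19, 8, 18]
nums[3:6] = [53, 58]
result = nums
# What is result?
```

nums starts as [19, 20, 12, 19, 8, 18] (length 6). The slice nums[3:6] covers indices [3, 4, 5] with values [19, 8, 18]. Replacing that slice with [53, 58] (different length) produces [19, 20, 12, 53, 58].

[19, 20, 12, 53, 58]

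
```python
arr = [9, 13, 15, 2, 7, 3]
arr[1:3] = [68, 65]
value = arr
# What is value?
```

arr starts as [9, 13, 15, 2, 7, 3] (length 6). The slice arr[1:3] covers indices [1, 2] with values [13, 15]. Replacing that slice with [68, 65] (same length) produces [9, 68, 65, 2, 7, 3].

[9, 68, 65, 2, 7, 3]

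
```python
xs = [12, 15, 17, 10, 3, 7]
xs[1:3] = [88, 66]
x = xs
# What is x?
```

xs starts as [12, 15, 17, 10, 3, 7] (length 6). The slice xs[1:3] covers indices [1, 2] with values [15, 17]. Replacing that slice with [88, 66] (same length) produces [12, 88, 66, 10, 3, 7].

[12, 88, 66, 10, 3, 7]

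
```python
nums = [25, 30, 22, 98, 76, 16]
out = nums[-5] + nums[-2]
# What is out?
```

nums has length 6. Negative index -5 maps to positive index 6 + (-5) = 1. nums[1] = 30.
nums has length 6. Negative index -2 maps to positive index 6 + (-2) = 4. nums[4] = 76.
Sum: 30 + 76 = 106.

106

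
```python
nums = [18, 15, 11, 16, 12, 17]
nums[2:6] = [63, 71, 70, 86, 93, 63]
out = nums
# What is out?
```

nums starts as [18, 15, 11, 16, 12, 17] (length 6). The slice nums[2:6] covers indices [2, 3, 4, 5] with values [11, 16, 12, 17]. Replacing that slice with [63, 71, 70, 86, 93, 63] (different length) produces [18, 15, 63, 71, 70, 86, 93, 63].

[18, 15, 63, 71, 70, 86, 93, 63]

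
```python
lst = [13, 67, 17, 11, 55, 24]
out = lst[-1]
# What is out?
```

lst has length 6. Negative index -1 maps to positive index 6 + (-1) = 5. lst[5] = 24.

24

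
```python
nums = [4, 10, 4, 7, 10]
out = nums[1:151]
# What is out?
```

nums has length 5. The slice nums[1:151] selects indices [1, 2, 3, 4] (1->10, 2->4, 3->7, 4->10), giving [10, 4, 7, 10].

[10, 4, 7, 10]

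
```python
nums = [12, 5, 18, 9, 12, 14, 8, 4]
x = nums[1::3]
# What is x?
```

nums has length 8. The slice nums[1::3] selects indices [1, 4, 7] (1->5, 4->12, 7->4), giving [5, 12, 4].

[5, 12, 4]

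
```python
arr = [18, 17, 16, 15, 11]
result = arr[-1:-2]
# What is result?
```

arr has length 5. The slice arr[-1:-2] resolves to an empty index range, so the result is [].

[]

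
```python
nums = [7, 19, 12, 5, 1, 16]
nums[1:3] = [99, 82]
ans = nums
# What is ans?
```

nums starts as [7, 19, 12, 5, 1, 16] (length 6). The slice nums[1:3] covers indices [1, 2] with values [19, 12]. Replacing that slice with [99, 82] (same length) produces [7, 99, 82, 5, 1, 16].

[7, 99, 82, 5, 1, 16]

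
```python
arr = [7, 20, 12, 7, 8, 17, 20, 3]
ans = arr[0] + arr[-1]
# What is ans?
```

arr has length 8. arr[0] = 7.
arr has length 8. Negative index -1 maps to positive index 8 + (-1) = 7. arr[7] = 3.
Sum: 7 + 3 = 10.

10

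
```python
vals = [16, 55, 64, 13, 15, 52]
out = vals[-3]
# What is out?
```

vals has length 6. Negative index -3 maps to positive index 6 + (-3) = 3. vals[3] = 13.

13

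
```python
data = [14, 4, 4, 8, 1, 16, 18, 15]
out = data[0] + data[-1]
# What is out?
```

data has length 8. data[0] = 14.
data has length 8. Negative index -1 maps to positive index 8 + (-1) = 7. data[7] = 15.
Sum: 14 + 15 = 29.

29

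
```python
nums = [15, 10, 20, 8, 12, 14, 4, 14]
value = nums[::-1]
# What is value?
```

nums has length 8. The slice nums[::-1] selects indices [7, 6, 5, 4, 3, 2, 1, 0] (7->14, 6->4, 5->14, 4->12, 3->8, 2->20, 1->10, 0->15), giving [14, 4, 14, 12, 8, 20, 10, 15].

[14, 4, 14, 12, 8, 20, 10, 15]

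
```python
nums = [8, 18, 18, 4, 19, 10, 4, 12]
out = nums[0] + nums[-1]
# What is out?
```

nums has length 8. nums[0] = 8.
nums has length 8. Negative index -1 maps to positive index 8 + (-1) = 7. nums[7] = 12.
Sum: 8 + 12 = 20.

20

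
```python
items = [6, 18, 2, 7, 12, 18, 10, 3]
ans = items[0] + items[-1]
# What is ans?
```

items has length 8. items[0] = 6.
items has length 8. Negative index -1 maps to positive index 8 + (-1) = 7. items[7] = 3.
Sum: 6 + 3 = 9.

9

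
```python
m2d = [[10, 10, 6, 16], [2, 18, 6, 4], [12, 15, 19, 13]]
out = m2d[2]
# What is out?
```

m2d has 3 rows. Row 2 is [12, 15, 19, 13].

[12, 15, 19, 13]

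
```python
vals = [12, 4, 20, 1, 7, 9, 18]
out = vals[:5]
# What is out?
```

vals has length 7. The slice vals[:5] selects indices [0, 1, 2, 3, 4] (0->12, 1->4, 2->20, 3->1, 4->7), giving [12, 4, 20, 1, 7].

[12, 4, 20, 1, 7]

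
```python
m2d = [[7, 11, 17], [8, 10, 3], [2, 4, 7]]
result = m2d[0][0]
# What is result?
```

m2d[0] = [7, 11, 17]. Taking column 0 of that row yields 7.

7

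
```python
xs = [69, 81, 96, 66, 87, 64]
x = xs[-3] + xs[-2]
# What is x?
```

xs has length 6. Negative index -3 maps to positive index 6 + (-3) = 3. xs[3] = 66.
xs has length 6. Negative index -2 maps to positive index 6 + (-2) = 4. xs[4] = 87.
Sum: 66 + 87 = 153.

153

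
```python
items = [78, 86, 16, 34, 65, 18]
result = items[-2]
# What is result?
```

items has length 6. Negative index -2 maps to positive index 6 + (-2) = 4. items[4] = 65.

65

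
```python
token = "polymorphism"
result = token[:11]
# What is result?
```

token has length 12. The slice token[:11] selects indices [0, 1, 2, 3, 4, 5, 6, 7, 8, 9, 10] (0->'p', 1->'o', 2->'l', 3->'y', 4->'m', 5->'o', 6->'r', 7->'p', 8->'h', 9->'i', 10->'s'), giving 'polymorphis'.

'polymorphis'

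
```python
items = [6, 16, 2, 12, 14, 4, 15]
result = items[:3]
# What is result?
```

items has length 7. The slice items[:3] selects indices [0, 1, 2] (0->6, 1->16, 2->2), giving [6, 16, 2].

[6, 16, 2]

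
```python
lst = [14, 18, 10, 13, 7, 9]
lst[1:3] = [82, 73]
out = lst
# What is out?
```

lst starts as [14, 18, 10, 13, 7, 9] (length 6). The slice lst[1:3] covers indices [1, 2] with values [18, 10]. Replacing that slice with [82, 73] (same length) produces [14, 82, 73, 13, 7, 9].

[14, 82, 73, 13, 7, 9]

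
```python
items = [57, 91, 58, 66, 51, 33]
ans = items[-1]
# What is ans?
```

items has length 6. Negative index -1 maps to positive index 6 + (-1) = 5. items[5] = 33.

33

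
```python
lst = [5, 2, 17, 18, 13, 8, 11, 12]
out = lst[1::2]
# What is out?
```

lst has length 8. The slice lst[1::2] selects indices [1, 3, 5, 7] (1->2, 3->18, 5->8, 7->12), giving [2, 18, 8, 12].

[2, 18, 8, 12]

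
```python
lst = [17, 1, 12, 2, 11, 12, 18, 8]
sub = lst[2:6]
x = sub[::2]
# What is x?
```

lst has length 8. The slice lst[2:6] selects indices [2, 3, 4, 5] (2->12, 3->2, 4->11, 5->12), giving [12, 2, 11, 12]. So sub = [12, 2, 11, 12]. sub has length 4. The slice sub[::2] selects indices [0, 2] (0->12, 2->11), giving [12, 11].

[12, 11]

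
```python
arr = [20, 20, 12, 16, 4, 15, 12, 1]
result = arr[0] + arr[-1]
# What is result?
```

arr has length 8. arr[0] = 20.
arr has length 8. Negative index -1 maps to positive index 8 + (-1) = 7. arr[7] = 1.
Sum: 20 + 1 = 21.

21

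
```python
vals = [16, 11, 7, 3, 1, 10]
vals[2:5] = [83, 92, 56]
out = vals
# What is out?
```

vals starts as [16, 11, 7, 3, 1, 10] (length 6). The slice vals[2:5] covers indices [2, 3, 4] with values [7, 3, 1]. Replacing that slice with [83, 92, 56] (same length) produces [16, 11, 83, 92, 56, 10].

[16, 11, 83, 92, 56, 10]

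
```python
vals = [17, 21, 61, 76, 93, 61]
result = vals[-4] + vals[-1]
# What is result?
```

vals has length 6. Negative index -4 maps to positive index 6 + (-4) = 2. vals[2] = 61.
vals has length 6. Negative index -1 maps to positive index 6 + (-1) = 5. vals[5] = 61.
Sum: 61 + 61 = 122.

122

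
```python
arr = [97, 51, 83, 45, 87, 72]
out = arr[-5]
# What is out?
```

arr has length 6. Negative index -5 maps to positive index 6 + (-5) = 1. arr[1] = 51.

51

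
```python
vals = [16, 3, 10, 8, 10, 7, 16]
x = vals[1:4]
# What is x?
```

vals has length 7. The slice vals[1:4] selects indices [1, 2, 3] (1->3, 2->10, 3->8), giving [3, 10, 8].

[3, 10, 8]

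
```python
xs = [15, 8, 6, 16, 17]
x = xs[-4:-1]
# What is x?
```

xs has length 5. The slice xs[-4:-1] selects indices [1, 2, 3] (1->8, 2->6, 3->16), giving [8, 6, 16].

[8, 6, 16]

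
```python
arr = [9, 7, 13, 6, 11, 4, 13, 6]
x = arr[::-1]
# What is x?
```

arr has length 8. The slice arr[::-1] selects indices [7, 6, 5, 4, 3, 2, 1, 0] (7->6, 6->13, 5->4, 4->11, 3->6, 2->13, 1->7, 0->9), giving [6, 13, 4, 11, 6, 13, 7, 9].

[6, 13, 4, 11, 6, 13, 7, 9]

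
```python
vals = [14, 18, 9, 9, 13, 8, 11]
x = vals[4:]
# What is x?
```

vals has length 7. The slice vals[4:] selects indices [4, 5, 6] (4->13, 5->8, 6->11), giving [13, 8, 11].

[13, 8, 11]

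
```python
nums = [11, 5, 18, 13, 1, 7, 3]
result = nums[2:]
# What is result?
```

nums has length 7. The slice nums[2:] selects indices [2, 3, 4, 5, 6] (2->18, 3->13, 4->1, 5->7, 6->3), giving [18, 13, 1, 7, 3].

[18, 13, 1, 7, 3]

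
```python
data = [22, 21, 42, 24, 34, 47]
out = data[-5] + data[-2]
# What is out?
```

data has length 6. Negative index -5 maps to positive index 6 + (-5) = 1. data[1] = 21.
data has length 6. Negative index -2 maps to positive index 6 + (-2) = 4. data[4] = 34.
Sum: 21 + 34 = 55.

55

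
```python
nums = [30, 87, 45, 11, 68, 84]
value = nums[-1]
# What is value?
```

nums has length 6. Negative index -1 maps to positive index 6 + (-1) = 5. nums[5] = 84.

84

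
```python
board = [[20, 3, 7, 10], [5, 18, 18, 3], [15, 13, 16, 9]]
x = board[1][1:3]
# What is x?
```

board[1] = [5, 18, 18, 3]. board[1] has length 4. The slice board[1][1:3] selects indices [1, 2] (1->18, 2->18), giving [18, 18].

[18, 18]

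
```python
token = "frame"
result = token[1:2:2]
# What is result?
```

token has length 5. The slice token[1:2:2] selects indices [1] (1->'r'), giving 'r'.

'r'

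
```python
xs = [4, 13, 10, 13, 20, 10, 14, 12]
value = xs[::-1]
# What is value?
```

xs has length 8. The slice xs[::-1] selects indices [7, 6, 5, 4, 3, 2, 1, 0] (7->12, 6->14, 5->10, 4->20, 3->13, 2->10, 1->13, 0->4), giving [12, 14, 10, 20, 13, 10, 13, 4].

[12, 14, 10, 20, 13, 10, 13, 4]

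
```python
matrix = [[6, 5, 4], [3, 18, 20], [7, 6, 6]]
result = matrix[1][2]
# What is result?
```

matrix[1] = [3, 18, 20]. Taking column 2 of that row yields 20.

20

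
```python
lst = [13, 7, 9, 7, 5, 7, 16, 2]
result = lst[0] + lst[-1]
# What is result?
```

lst has length 8. lst[0] = 13.
lst has length 8. Negative index -1 maps to positive index 8 + (-1) = 7. lst[7] = 2.
Sum: 13 + 2 = 15.

15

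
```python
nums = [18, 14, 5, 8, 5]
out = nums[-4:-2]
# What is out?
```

nums has length 5. The slice nums[-4:-2] selects indices [1, 2] (1->14, 2->5), giving [14, 5].

[14, 5]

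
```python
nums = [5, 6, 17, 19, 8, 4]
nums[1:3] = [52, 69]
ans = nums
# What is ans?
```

nums starts as [5, 6, 17, 19, 8, 4] (length 6). The slice nums[1:3] covers indices [1, 2] with values [6, 17]. Replacing that slice with [52, 69] (same length) produces [5, 52, 69, 19, 8, 4].

[5, 52, 69, 19, 8, 4]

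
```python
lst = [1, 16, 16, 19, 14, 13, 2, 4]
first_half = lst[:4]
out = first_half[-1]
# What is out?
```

lst has length 8. The slice lst[:4] selects indices [0, 1, 2, 3] (0->1, 1->16, 2->16, 3->19), giving [1, 16, 16, 19]. So first_half = [1, 16, 16, 19]. Then first_half[-1] = 19.

19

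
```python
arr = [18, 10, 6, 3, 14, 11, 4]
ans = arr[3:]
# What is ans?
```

arr has length 7. The slice arr[3:] selects indices [3, 4, 5, 6] (3->3, 4->14, 5->11, 6->4), giving [3, 14, 11, 4].

[3, 14, 11, 4]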